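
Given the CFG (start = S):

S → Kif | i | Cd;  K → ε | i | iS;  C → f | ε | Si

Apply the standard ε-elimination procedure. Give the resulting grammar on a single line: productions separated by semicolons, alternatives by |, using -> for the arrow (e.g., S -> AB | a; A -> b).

Nullable set: {C, K}.
S -> Cd: C nullable, giving Cd | d.
S -> Kif: K nullable, giving Kif | if.
Drop C -> ε.
Drop K -> ε.
Unchanged (no nullable symbols): S -> i; C -> Si; C -> f; K -> i; K -> iS.

S -> d | i | Cd | if | Kif; C -> f | Si; K -> i | iS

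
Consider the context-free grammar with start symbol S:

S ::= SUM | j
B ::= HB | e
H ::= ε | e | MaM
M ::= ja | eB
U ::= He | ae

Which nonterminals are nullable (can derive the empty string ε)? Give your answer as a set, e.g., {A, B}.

{H}

Directly nullable (have an ε-rule): {H}.
Not nullable: B, M, S, U — each has a terminal in every rule's right-hand side or depends on a non-nullable symbol.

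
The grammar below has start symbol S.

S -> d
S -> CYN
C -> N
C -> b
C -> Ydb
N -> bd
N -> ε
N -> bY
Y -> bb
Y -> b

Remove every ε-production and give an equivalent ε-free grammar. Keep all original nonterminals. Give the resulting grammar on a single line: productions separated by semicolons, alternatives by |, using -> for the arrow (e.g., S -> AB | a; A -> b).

Nullable set: {C, N}.
S -> CYN: C, N nullable, giving CY | CYN | Y | YN.
C -> N: N nullable, giving N.
Drop N -> ε.
Unchanged (no nullable symbols): S -> d; C -> Ydb; C -> b; N -> bY; N -> bd; Y -> b; Y -> bb.

S -> Y | d | CY | YN | CYN; C -> N | b | Ydb; N -> bY | bd; Y -> b | bb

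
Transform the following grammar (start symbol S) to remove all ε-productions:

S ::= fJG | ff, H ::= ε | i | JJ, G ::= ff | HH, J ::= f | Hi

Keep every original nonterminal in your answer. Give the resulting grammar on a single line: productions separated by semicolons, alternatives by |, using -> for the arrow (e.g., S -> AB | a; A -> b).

Nullable set: {G, H}.
S -> fJG: G nullable, giving fJ | fJG.
G -> HH: H, H nullable, giving H | HH.
Drop H -> ε.
J -> Hi: H nullable, giving Hi | i.
Unchanged (no nullable symbols): S -> ff; G -> ff; H -> JJ; H -> i; J -> f.

S -> fJ | ff | fJG; G -> H | HH | ff; H -> i | JJ; J -> f | i | Hi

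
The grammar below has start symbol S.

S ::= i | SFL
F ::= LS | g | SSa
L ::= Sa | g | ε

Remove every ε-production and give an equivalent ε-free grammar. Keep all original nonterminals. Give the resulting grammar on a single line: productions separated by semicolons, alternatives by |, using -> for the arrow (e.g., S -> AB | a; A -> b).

Nullable set: {L}.
S -> SFL: L nullable, giving SF | SFL.
F -> LS: L nullable, giving LS | S.
Drop L -> ε.
Unchanged (no nullable symbols): S -> i; F -> SSa; F -> g; L -> Sa; L -> g.

S -> i | SF | SFL; F -> S | g | LS | SSa; L -> g | Sa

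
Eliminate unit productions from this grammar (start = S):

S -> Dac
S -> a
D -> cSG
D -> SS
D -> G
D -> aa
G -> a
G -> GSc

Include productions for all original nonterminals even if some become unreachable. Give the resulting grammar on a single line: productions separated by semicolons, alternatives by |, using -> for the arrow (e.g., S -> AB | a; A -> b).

Unit productions: D->G.
Unit pairs (A ⇒* B via units): (D,G).
S: inherits non-unit rules of {S} → Dac | a.
D: inherits non-unit rules of {D, G} → GSc | SS | a | aa | cSG.
G: inherits non-unit rules of {G} → GSc | a.

S -> a | Dac; D -> a | SS | aa | GSc | cSG; G -> a | GSc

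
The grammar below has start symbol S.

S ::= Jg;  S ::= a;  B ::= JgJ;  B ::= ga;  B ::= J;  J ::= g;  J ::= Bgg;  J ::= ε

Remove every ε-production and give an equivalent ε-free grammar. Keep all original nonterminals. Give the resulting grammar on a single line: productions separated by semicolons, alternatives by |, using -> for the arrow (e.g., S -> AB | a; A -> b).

Nullable set: {B, J}.
S -> Jg: J nullable, giving Jg | g.
B -> J: J nullable, giving J.
B -> JgJ: J, J nullable, giving Jg | JgJ | g | gJ.
Drop J -> ε.
J -> Bgg: B nullable, giving Bgg | gg.
Unchanged (no nullable symbols): S -> a; B -> ga; J -> g.

S -> a | g | Jg; B -> J | g | Jg | gJ | ga | JgJ; J -> g | gg | Bgg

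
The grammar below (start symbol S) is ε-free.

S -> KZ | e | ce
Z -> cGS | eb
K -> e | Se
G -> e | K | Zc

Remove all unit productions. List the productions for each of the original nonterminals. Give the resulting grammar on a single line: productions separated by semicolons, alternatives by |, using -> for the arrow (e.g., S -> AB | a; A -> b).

S -> e | KZ | ce; G -> e | Se | Zc; K -> e | Se; Z -> eb | cGS

Unit productions: G->K.
Unit pairs (A ⇒* B via units): (G,K).
S: inherits non-unit rules of {S} → KZ | ce | e.
G: inherits non-unit rules of {G, K} → Se | Zc | e.
K: inherits non-unit rules of {K} → Se | e.
Z: inherits non-unit rules of {Z} → cGS | eb.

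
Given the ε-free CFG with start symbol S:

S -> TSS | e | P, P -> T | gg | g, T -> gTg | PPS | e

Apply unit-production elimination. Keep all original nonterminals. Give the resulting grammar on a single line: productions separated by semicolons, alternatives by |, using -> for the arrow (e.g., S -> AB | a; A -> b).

S -> e | g | gg | PPS | TSS | gTg; P -> e | g | gg | PPS | gTg; T -> e | PPS | gTg

Unit productions: P->T, S->P.
Unit pairs (A ⇒* B via units): (P,T), (S,P), (S,T).
S: inherits non-unit rules of {P, S, T} → PPS | TSS | e | g | gTg | gg.
P: inherits non-unit rules of {P, T} → PPS | e | g | gTg | gg.
T: inherits non-unit rules of {T} → PPS | e | gTg.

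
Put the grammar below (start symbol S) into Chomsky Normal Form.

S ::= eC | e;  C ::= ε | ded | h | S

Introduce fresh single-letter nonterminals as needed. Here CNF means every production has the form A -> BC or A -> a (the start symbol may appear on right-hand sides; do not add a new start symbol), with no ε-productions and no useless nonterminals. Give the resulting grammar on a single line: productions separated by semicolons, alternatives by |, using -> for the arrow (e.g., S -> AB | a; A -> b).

S -> e | BC; A -> d; B -> e; C -> e | h | AD | BC; D -> BA

Nullable: {C}; after ε-elimination: S -> e | eC; C -> S | h | ded.
After unit-elimination: S -> e | eC; C -> e | h | eC | ded.
TERM: introduce A -> d, B -> e and substitute in every rule of length ≥2.
BIN: C -> ABA becomes C -> AD, D -> BA.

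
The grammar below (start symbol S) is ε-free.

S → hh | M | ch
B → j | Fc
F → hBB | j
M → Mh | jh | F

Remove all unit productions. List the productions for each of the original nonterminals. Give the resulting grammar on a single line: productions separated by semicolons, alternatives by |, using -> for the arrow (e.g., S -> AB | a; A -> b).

Unit productions: M->F, S->M.
Unit pairs (A ⇒* B via units): (M,F), (S,F), (S,M).
S: inherits non-unit rules of {F, M, S} → Mh | ch | hBB | hh | j | jh.
B: inherits non-unit rules of {B} → Fc | j.
F: inherits non-unit rules of {F} → hBB | j.
M: inherits non-unit rules of {F, M} → Mh | hBB | j | jh.

S -> j | Mh | ch | hh | jh | hBB; B -> j | Fc; F -> j | hBB; M -> j | Mh | jh | hBB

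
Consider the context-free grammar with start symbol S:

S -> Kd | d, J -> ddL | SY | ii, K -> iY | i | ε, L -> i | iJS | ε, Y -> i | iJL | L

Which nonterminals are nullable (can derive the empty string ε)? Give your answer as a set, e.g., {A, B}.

Directly nullable (have an ε-rule): {K, L}.
Y is nullable via Y -> L (every symbol on the right is already known nullable).
Not nullable: J, S — each has a terminal in every rule's right-hand side or depends on a non-nullable symbol.

{K, L, Y}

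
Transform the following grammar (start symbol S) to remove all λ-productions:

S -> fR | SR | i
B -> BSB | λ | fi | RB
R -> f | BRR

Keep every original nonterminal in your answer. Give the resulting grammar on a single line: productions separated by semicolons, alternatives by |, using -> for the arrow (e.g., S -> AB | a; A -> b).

Nullable set: {B}.
Drop B -> λ.
B -> BSB: B, B nullable, giving BS | BSB | S | SB.
B -> RB: B nullable, giving R | RB.
R -> BRR: B nullable, giving BRR | RR.
Unchanged (no nullable symbols): S -> SR; S -> fR; S -> i; B -> fi; R -> f.

S -> i | SR | fR; B -> R | S | BS | RB | SB | fi | BSB; R -> f | RR | BRR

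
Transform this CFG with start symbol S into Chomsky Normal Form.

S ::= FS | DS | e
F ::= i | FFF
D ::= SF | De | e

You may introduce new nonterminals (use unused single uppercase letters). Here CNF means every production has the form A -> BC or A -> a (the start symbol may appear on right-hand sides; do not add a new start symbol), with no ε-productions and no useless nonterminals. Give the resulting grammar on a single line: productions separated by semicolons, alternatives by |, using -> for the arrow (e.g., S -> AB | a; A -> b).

S -> e | DS | FS; A -> e; B -> FF; D -> e | DA | SF; F -> i | FB

No ε-productions.
No unit productions to eliminate.
TERM: introduce A -> e and substitute in every rule of length ≥2.
BIN: F -> FFF becomes F -> FB, B -> FF.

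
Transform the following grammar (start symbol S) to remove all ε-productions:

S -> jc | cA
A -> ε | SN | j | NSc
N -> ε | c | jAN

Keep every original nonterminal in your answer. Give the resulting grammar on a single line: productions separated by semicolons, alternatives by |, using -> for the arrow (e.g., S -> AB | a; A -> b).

Nullable set: {A, N}.
S -> cA: A nullable, giving c | cA.
Drop A -> ε.
A -> NSc: N nullable, giving NSc | Sc.
A -> SN: N nullable, giving S | SN.
Drop N -> ε.
N -> jAN: A, N nullable, giving j | jA | jAN | jN.
Unchanged (no nullable symbols): S -> jc; A -> j; N -> c.

S -> c | cA | jc; A -> S | j | SN | Sc | NSc; N -> c | j | jA | jN | jAN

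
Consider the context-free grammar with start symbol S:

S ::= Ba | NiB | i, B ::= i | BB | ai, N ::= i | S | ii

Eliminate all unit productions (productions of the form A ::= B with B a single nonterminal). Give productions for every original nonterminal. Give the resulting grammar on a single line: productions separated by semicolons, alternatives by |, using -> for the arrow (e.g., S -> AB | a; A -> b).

S -> i | Ba | NiB; B -> i | BB | ai; N -> i | Ba | ii | NiB

Unit productions: N->S.
Unit pairs (A ⇒* B via units): (N,S).
S: inherits non-unit rules of {S} → Ba | NiB | i.
B: inherits non-unit rules of {B} → BB | ai | i.
N: inherits non-unit rules of {N, S} → Ba | NiB | i | ii.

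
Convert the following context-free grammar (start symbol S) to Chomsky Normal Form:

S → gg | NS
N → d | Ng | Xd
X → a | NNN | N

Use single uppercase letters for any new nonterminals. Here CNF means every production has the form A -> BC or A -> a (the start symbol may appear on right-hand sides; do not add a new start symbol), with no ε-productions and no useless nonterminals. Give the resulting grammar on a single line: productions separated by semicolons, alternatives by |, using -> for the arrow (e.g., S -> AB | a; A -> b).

S -> AA | NS; A -> g; B -> d; C -> NN; N -> d | NA | XB; X -> a | d | NA | NC | XB

No ε-productions.
After unit-elimination: S -> NS | gg; N -> d | Ng | Xd; X -> a | d | Ng | Xd | NNN.
TERM: introduce B -> d, A -> g and substitute in every rule of length ≥2.
BIN: X -> NNN becomes X -> NC, C -> NN.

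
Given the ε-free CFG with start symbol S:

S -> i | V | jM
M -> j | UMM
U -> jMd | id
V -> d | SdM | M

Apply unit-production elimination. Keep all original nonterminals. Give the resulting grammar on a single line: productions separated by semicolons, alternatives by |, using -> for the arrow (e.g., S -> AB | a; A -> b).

Unit productions: S->V, V->M.
Unit pairs (A ⇒* B via units): (S,M), (S,V), (V,M).
S: inherits non-unit rules of {M, S, V} → SdM | UMM | d | i | j | jM.
M: inherits non-unit rules of {M} → UMM | j.
U: inherits non-unit rules of {U} → id | jMd.
V: inherits non-unit rules of {M, V} → SdM | UMM | d | j.

S -> d | i | j | jM | SdM | UMM; M -> j | UMM; U -> id | jMd; V -> d | j | SdM | UMM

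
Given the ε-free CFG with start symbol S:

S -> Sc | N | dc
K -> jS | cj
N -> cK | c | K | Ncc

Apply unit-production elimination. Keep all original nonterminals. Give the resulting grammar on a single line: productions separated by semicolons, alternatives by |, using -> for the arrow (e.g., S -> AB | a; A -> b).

S -> c | Sc | cK | cj | dc | jS | Ncc; K -> cj | jS; N -> c | cK | cj | jS | Ncc

Unit productions: N->K, S->N.
Unit pairs (A ⇒* B via units): (N,K), (S,K), (S,N).
S: inherits non-unit rules of {K, N, S} → Ncc | Sc | c | cK | cj | dc | jS.
K: inherits non-unit rules of {K} → cj | jS.
N: inherits non-unit rules of {K, N} → Ncc | c | cK | cj | jS.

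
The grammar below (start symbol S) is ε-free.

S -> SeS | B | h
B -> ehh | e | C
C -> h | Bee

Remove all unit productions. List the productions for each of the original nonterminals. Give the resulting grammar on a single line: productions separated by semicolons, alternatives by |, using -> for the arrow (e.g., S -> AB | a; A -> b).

S -> e | h | Bee | SeS | ehh; B -> e | h | Bee | ehh; C -> h | Bee

Unit productions: B->C, S->B.
Unit pairs (A ⇒* B via units): (B,C), (S,B), (S,C).
S: inherits non-unit rules of {B, C, S} → Bee | SeS | e | ehh | h.
B: inherits non-unit rules of {B, C} → Bee | e | ehh | h.
C: inherits non-unit rules of {C} → Bee | h.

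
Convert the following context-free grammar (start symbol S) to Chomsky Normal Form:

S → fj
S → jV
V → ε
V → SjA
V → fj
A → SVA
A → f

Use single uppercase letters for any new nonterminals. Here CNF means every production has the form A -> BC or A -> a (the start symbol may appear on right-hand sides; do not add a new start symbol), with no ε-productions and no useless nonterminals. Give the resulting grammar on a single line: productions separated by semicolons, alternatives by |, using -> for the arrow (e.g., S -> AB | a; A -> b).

S -> j | BC | CV; A -> f | SA | SD; B -> f; C -> j; D -> VA; E -> CA; V -> BC | SE

Nullable: {V}; after ε-elimination: S -> j | fj | jV; A -> f | SA | SVA; V -> fj | SjA.
No unit productions to eliminate.
TERM: introduce B -> f, C -> j and substitute in every rule of length ≥2.
BIN: A -> SVA becomes A -> SD, D -> VA; V -> SCA becomes V -> SE, E -> CA.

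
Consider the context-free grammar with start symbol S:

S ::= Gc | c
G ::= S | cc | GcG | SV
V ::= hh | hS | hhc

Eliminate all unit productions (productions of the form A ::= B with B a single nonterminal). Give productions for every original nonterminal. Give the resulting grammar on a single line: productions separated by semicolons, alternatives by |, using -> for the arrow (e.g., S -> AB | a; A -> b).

Unit productions: G->S.
Unit pairs (A ⇒* B via units): (G,S).
S: inherits non-unit rules of {S} → Gc | c.
G: inherits non-unit rules of {G, S} → Gc | GcG | SV | c | cc.
V: inherits non-unit rules of {V} → hS | hh | hhc.

S -> c | Gc; G -> c | Gc | SV | cc | GcG; V -> hS | hh | hhc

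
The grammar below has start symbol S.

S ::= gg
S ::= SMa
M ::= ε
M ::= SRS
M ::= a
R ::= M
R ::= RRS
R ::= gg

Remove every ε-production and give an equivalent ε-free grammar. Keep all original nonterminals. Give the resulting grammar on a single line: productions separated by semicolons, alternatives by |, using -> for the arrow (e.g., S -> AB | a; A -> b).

S -> Sa | gg | SMa; M -> a | SS | SRS; R -> M | S | RS | gg | RRS

Nullable set: {M, R}.
S -> SMa: M nullable, giving SMa | Sa.
Drop M -> ε.
M -> SRS: R nullable, giving SRS | SS.
R -> M: M nullable, giving M.
R -> RRS: R, R nullable, giving RRS | RS | S.
Unchanged (no nullable symbols): S -> gg; M -> a; R -> gg.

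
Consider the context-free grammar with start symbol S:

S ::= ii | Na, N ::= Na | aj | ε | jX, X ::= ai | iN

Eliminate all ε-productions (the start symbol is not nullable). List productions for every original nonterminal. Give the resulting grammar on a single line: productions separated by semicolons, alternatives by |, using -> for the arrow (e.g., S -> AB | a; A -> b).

S -> a | Na | ii; N -> a | Na | aj | jX; X -> i | ai | iN

Nullable set: {N}.
S -> Na: N nullable, giving Na | a.
Drop N -> ε.
N -> Na: N nullable, giving Na | a.
X -> iN: N nullable, giving i | iN.
Unchanged (no nullable symbols): S -> ii; N -> aj; N -> jX; X -> ai.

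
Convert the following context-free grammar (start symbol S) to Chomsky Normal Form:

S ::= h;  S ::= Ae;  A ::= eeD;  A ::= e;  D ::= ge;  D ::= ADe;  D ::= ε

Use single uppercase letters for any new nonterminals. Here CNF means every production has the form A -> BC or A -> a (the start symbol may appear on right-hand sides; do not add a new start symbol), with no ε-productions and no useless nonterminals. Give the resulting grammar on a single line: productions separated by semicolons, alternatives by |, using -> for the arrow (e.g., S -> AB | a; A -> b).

Nullable: {D}; after ε-elimination: S -> h | Ae; A -> e | ee | eeD; D -> Ae | ge | ADe.
No unit productions to eliminate.
TERM: introduce B -> e, C -> g and substitute in every rule of length ≥2.
BIN: A -> BBD becomes A -> BE, E -> BD; D -> ADB becomes D -> AF, F -> DB.

S -> h | AB; A -> e | BB | BE; B -> e; C -> g; D -> AB | AF | CB; E -> BD; F -> DB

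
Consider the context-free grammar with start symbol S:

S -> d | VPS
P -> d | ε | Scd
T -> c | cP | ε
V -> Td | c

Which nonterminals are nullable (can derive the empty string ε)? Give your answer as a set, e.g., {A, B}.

Directly nullable (have an ε-rule): {P, T}.
Not nullable: S, V — each has a terminal in every rule's right-hand side or depends on a non-nullable symbol.

{P, T}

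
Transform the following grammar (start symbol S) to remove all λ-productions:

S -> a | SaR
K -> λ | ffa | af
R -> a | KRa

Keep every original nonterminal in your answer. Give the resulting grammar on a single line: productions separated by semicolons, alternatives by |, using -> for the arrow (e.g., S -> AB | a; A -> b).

S -> a | SaR; K -> af | ffa; R -> a | Ra | KRa

Nullable set: {K}.
Drop K -> λ.
R -> KRa: K nullable, giving KRa | Ra.
Unchanged (no nullable symbols): S -> SaR; S -> a; K -> af; K -> ffa; R -> a.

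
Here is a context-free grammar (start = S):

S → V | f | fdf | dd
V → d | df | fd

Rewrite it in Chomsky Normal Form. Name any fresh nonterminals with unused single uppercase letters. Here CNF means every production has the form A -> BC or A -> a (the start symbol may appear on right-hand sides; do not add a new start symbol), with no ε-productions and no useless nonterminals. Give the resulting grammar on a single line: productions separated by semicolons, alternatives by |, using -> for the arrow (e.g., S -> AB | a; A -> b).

S -> d | f | AA | AB | BA | BC; A -> d; B -> f; C -> AB

No ε-productions.
After unit-elimination: S -> d | f | dd | df | fd | fdf; V -> d | df | fd.
TERM: introduce A -> d, B -> f and substitute in every rule of length ≥2.
BIN: S -> BAB becomes S -> BC, C -> AB.
Drop unreachable/unproductive: V.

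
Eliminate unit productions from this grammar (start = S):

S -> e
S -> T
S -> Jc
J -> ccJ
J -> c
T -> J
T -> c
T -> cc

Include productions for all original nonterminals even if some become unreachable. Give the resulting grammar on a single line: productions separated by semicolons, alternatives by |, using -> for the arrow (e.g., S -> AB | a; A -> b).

Unit productions: S->T, T->J.
Unit pairs (A ⇒* B via units): (S,J), (S,T), (T,J).
S: inherits non-unit rules of {J, S, T} → Jc | c | cc | ccJ | e.
J: inherits non-unit rules of {J} → c | ccJ.
T: inherits non-unit rules of {J, T} → c | cc | ccJ.

S -> c | e | Jc | cc | ccJ; J -> c | ccJ; T -> c | cc | ccJ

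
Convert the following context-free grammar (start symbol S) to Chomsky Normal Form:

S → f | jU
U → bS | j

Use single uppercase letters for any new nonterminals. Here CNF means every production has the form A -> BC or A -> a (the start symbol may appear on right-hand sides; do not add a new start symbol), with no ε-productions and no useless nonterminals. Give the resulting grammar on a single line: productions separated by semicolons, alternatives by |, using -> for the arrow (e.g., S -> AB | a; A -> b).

S -> f | AU; A -> j; B -> b; U -> j | BS

No ε-productions.
No unit productions to eliminate.
TERM: introduce B -> b, A -> j and substitute in every rule of length ≥2.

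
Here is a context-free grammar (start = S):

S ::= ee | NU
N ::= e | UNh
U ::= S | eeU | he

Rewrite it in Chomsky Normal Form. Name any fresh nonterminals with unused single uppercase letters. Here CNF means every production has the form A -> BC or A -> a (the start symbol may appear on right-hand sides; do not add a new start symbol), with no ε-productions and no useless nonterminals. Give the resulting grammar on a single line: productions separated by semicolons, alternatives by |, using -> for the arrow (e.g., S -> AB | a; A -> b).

No ε-productions.
After unit-elimination: S -> NU | ee; N -> e | UNh; U -> NU | ee | he | eeU.
TERM: introduce B -> e, A -> h and substitute in every rule of length ≥2.
BIN: N -> UNA becomes N -> UC, C -> NA; U -> BBU becomes U -> BD, D -> BU.

S -> BB | NU; A -> h; B -> e; C -> NA; D -> BU; N -> e | UC; U -> AB | BB | BD | NU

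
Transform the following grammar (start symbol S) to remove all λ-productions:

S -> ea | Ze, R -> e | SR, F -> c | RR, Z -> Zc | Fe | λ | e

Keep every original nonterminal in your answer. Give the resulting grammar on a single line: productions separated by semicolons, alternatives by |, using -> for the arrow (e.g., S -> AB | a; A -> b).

S -> e | Ze | ea; F -> c | RR; R -> e | SR; Z -> c | e | Fe | Zc

Nullable set: {Z}.
S -> Ze: Z nullable, giving Ze | e.
Drop Z -> λ.
Z -> Zc: Z nullable, giving Zc | c.
Unchanged (no nullable symbols): S -> ea; F -> RR; F -> c; R -> SR; R -> e; Z -> Fe; Z -> e.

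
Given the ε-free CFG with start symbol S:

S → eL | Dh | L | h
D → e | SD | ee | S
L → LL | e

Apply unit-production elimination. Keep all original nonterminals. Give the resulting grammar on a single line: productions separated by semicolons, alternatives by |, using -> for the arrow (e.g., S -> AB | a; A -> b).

Unit productions: D->S, S->L.
Unit pairs (A ⇒* B via units): (D,L), (D,S), (S,L).
S: inherits non-unit rules of {L, S} → Dh | LL | e | eL | h.
D: inherits non-unit rules of {D, L, S} → Dh | LL | SD | e | eL | ee | h.
L: inherits non-unit rules of {L} → LL | e.

S -> e | h | Dh | LL | eL; D -> e | h | Dh | LL | SD | eL | ee; L -> e | LL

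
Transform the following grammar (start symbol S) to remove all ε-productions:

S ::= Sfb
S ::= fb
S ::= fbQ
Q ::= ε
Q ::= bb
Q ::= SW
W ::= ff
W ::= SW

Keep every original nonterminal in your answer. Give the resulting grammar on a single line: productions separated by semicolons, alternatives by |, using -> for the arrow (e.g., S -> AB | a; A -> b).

S -> fb | Sfb | fbQ; Q -> SW | bb; W -> SW | ff

Nullable set: {Q}.
S -> fbQ: Q nullable, giving fb | fbQ.
Drop Q -> ε.
Unchanged (no nullable symbols): S -> Sfb; S -> fb; Q -> SW; Q -> bb; W -> SW; W -> ff.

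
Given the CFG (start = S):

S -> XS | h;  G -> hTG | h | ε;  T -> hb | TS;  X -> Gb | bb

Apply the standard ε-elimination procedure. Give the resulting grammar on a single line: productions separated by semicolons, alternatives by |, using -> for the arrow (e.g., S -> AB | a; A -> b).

S -> h | XS; G -> h | hT | hTG; T -> TS | hb; X -> b | Gb | bb

Nullable set: {G}.
Drop G -> ε.
G -> hTG: G nullable, giving hT | hTG.
X -> Gb: G nullable, giving Gb | b.
Unchanged (no nullable symbols): S -> XS; S -> h; G -> h; T -> TS; T -> hb; X -> bb.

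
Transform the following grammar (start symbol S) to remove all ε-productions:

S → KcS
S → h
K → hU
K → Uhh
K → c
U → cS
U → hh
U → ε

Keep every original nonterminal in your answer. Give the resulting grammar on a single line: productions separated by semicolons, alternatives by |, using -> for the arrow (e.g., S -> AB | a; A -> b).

Nullable set: {U}.
K -> Uhh: U nullable, giving Uhh | hh.
K -> hU: U nullable, giving h | hU.
Drop U -> ε.
Unchanged (no nullable symbols): S -> KcS; S -> h; K -> c; U -> cS; U -> hh.

S -> h | KcS; K -> c | h | hU | hh | Uhh; U -> cS | hh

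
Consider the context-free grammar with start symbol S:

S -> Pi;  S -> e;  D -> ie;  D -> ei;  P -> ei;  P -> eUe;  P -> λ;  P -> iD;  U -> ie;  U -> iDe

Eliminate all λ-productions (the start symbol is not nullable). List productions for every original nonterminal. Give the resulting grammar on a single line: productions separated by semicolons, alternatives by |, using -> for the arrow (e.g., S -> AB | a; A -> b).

Nullable set: {P}.
S -> Pi: P nullable, giving Pi | i.
Drop P -> λ.
Unchanged (no nullable symbols): S -> e; D -> ei; D -> ie; P -> eUe; P -> ei; P -> iD; U -> iDe; U -> ie.

S -> e | i | Pi; D -> ei | ie; P -> ei | iD | eUe; U -> ie | iDe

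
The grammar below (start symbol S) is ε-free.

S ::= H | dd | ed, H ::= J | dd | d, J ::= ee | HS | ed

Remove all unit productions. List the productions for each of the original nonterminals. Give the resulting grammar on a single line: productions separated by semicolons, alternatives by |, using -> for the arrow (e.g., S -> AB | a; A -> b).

S -> d | HS | dd | ed | ee; H -> d | HS | dd | ed | ee; J -> HS | ed | ee

Unit productions: H->J, S->H.
Unit pairs (A ⇒* B via units): (H,J), (S,H), (S,J).
S: inherits non-unit rules of {H, J, S} → HS | d | dd | ed | ee.
H: inherits non-unit rules of {H, J} → HS | d | dd | ed | ee.
J: inherits non-unit rules of {J} → HS | ed | ee.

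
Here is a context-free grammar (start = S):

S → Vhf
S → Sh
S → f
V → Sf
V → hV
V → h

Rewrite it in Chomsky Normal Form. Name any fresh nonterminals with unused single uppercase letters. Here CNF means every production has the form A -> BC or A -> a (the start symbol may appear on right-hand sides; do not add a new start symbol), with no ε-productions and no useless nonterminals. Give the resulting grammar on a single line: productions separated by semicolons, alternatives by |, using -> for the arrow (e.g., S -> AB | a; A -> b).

S -> f | SA | VC; A -> h; B -> f; C -> AB; V -> h | AV | SB

No ε-productions.
No unit productions to eliminate.
TERM: introduce B -> f, A -> h and substitute in every rule of length ≥2.
BIN: S -> VAB becomes S -> VC, C -> AB.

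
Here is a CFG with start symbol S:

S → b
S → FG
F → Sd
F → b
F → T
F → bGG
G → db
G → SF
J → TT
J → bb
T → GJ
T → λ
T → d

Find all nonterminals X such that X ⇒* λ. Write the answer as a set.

{F, J, T}

Directly nullable (have an ε-rule): {T}.
F is nullable via F -> T (every symbol on the right is already known nullable).
J is nullable via J -> TT (every symbol on the right is already known nullable).
Not nullable: G, S — each has a terminal in every rule's right-hand side or depends on a non-nullable symbol.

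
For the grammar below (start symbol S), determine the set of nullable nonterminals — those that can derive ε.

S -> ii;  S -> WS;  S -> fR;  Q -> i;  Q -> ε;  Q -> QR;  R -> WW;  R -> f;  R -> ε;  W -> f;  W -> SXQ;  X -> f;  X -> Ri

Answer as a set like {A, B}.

{Q, R}

Directly nullable (have an ε-rule): {Q, R}.
Not nullable: S, W, X — each has a terminal in every rule's right-hand side or depends on a non-nullable symbol.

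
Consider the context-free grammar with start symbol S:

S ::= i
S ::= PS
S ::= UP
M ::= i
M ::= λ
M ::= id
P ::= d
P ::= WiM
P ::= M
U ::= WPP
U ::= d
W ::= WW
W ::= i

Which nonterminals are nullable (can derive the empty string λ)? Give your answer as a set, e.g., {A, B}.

Directly nullable (have an ε-rule): {M}.
P is nullable via P -> M (every symbol on the right is already known nullable).
Not nullable: S, U, W — each has a terminal in every rule's right-hand side or depends on a non-nullable symbol.

{M, P}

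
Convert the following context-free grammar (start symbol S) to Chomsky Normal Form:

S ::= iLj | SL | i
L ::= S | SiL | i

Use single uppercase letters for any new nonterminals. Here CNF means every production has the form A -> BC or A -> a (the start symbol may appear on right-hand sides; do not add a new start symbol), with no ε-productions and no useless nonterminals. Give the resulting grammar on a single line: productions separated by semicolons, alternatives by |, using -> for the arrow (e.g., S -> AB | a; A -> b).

No ε-productions.
After unit-elimination: S -> i | SL | iLj; L -> i | SL | SiL | iLj.
TERM: introduce A -> i, B -> j and substitute in every rule of length ≥2.
BIN: L -> ALB becomes L -> AC, C -> LB; L -> SAL becomes L -> SD, D -> AL; S -> ALB becomes S -> AE, E -> LB.

S -> i | AE | SL; A -> i; B -> j; C -> LB; D -> AL; E -> LB; L -> i | AC | SD | SL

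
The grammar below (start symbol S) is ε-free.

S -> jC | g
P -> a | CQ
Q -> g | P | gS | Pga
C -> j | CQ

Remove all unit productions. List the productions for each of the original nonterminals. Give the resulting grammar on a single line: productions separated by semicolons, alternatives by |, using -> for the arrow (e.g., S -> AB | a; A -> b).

S -> g | jC; C -> j | CQ; P -> a | CQ; Q -> a | g | CQ | gS | Pga

Unit productions: Q->P.
Unit pairs (A ⇒* B via units): (Q,P).
S: inherits non-unit rules of {S} → g | jC.
C: inherits non-unit rules of {C} → CQ | j.
P: inherits non-unit rules of {P} → CQ | a.
Q: inherits non-unit rules of {P, Q} → CQ | Pga | a | g | gS.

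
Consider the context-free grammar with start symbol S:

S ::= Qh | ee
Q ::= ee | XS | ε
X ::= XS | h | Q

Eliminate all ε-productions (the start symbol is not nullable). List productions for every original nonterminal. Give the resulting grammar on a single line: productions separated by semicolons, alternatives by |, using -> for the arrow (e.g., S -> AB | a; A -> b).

Nullable set: {Q, X}.
S -> Qh: Q nullable, giving Qh | h.
Drop Q -> ε.
Q -> XS: X nullable, giving S | XS.
X -> Q: Q nullable, giving Q.
X -> XS: X nullable, giving S | XS.
Unchanged (no nullable symbols): S -> ee; Q -> ee; X -> h.

S -> h | Qh | ee; Q -> S | XS | ee; X -> Q | S | h | XS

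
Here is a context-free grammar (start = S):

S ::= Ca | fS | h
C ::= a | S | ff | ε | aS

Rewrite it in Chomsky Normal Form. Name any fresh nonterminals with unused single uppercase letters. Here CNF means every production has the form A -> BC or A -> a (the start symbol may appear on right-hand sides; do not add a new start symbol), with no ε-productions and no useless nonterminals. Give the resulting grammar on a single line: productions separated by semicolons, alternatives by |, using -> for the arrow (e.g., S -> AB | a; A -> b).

S -> a | h | BS | CA; A -> a; B -> f; C -> a | h | AS | BB | BS | CA

Nullable: {C}; after ε-elimination: S -> a | h | Ca | fS; C -> S | a | aS | ff.
After unit-elimination: S -> a | h | Ca | fS; C -> a | h | Ca | aS | fS | ff.
TERM: introduce A -> a, B -> f and substitute in every rule of length ≥2.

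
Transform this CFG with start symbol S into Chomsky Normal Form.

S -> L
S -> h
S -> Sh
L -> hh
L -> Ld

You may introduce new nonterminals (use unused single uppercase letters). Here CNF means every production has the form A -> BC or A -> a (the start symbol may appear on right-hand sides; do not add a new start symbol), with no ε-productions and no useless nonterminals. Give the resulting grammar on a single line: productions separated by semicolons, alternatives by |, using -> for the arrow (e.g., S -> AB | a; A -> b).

No ε-productions.
After unit-elimination: S -> h | Ld | Sh | hh; L -> Ld | hh.
TERM: introduce A -> d, B -> h and substitute in every rule of length ≥2.

S -> h | BB | LA | SB; A -> d; B -> h; L -> BB | LA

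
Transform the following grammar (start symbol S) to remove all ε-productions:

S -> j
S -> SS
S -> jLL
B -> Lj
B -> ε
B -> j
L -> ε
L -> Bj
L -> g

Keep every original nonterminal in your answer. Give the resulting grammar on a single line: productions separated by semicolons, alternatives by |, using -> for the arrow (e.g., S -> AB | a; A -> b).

Nullable set: {B, L}.
S -> jLL: L, L nullable, giving j | jL | jLL.
Drop B -> ε.
B -> Lj: L nullable, giving Lj | j.
Drop L -> ε.
L -> Bj: B nullable, giving Bj | j.
Unchanged (no nullable symbols): S -> SS; S -> j; B -> j; L -> g.

S -> j | SS | jL | jLL; B -> j | Lj; L -> g | j | Bj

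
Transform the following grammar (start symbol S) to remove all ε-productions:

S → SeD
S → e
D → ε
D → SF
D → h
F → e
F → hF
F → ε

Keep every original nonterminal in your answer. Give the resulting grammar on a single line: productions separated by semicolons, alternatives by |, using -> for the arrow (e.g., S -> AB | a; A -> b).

S -> e | Se | SeD; D -> S | h | SF; F -> e | h | hF

Nullable set: {D, F}.
S -> SeD: D nullable, giving Se | SeD.
Drop D -> ε.
D -> SF: F nullable, giving S | SF.
Drop F -> ε.
F -> hF: F nullable, giving h | hF.
Unchanged (no nullable symbols): S -> e; D -> h; F -> e.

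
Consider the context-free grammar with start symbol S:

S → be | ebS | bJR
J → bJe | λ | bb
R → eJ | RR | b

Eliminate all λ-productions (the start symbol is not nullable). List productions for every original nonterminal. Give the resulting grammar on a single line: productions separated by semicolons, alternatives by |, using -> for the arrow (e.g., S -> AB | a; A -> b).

S -> bR | be | bJR | ebS; J -> bb | be | bJe; R -> b | e | RR | eJ

Nullable set: {J}.
S -> bJR: J nullable, giving bJR | bR.
Drop J -> λ.
J -> bJe: J nullable, giving bJe | be.
R -> eJ: J nullable, giving e | eJ.
Unchanged (no nullable symbols): S -> be; S -> ebS; J -> bb; R -> RR; R -> b.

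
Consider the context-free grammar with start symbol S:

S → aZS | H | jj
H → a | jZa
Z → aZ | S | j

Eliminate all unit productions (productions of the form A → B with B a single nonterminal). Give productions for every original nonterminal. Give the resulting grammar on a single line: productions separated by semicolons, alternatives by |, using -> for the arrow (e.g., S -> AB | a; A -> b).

S -> a | jj | aZS | jZa; H -> a | jZa; Z -> a | j | aZ | jj | aZS | jZa

Unit productions: S->H, Z->S.
Unit pairs (A ⇒* B via units): (S,H), (Z,H), (Z,S).
S: inherits non-unit rules of {H, S} → a | aZS | jZa | jj.
H: inherits non-unit rules of {H} → a | jZa.
Z: inherits non-unit rules of {H, S, Z} → a | aZ | aZS | j | jZa | jj.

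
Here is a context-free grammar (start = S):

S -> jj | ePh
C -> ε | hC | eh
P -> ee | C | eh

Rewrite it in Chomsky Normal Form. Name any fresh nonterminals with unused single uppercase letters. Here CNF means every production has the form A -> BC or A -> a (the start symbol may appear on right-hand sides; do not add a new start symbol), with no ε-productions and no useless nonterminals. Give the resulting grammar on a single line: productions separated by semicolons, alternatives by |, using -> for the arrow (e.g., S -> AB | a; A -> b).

Nullable: {C, P}; after ε-elimination: S -> eh | jj | ePh; C -> h | eh | hC; P -> C | ee | eh.
After unit-elimination: S -> eh | jj | ePh; C -> h | eh | hC; P -> h | ee | eh | hC.
TERM: introduce A -> e, B -> h, D -> j and substitute in every rule of length ≥2.
BIN: S -> APB becomes S -> AE, E -> PB.

S -> AB | AE | DD; A -> e; B -> h; C -> h | AB | BC; D -> j; E -> PB; P -> h | AA | AB | BC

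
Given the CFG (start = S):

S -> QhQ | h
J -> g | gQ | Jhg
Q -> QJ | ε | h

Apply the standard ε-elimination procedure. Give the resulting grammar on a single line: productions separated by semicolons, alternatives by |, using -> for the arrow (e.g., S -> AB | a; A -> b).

Nullable set: {Q}.
S -> QhQ: Q, Q nullable, giving Qh | QhQ | h | hQ.
J -> gQ: Q nullable, giving g | gQ.
Drop Q -> ε.
Q -> QJ: Q nullable, giving J | QJ.
Unchanged (no nullable symbols): S -> h; J -> Jhg; J -> g; Q -> h.

S -> h | Qh | hQ | QhQ; J -> g | gQ | Jhg; Q -> J | h | QJ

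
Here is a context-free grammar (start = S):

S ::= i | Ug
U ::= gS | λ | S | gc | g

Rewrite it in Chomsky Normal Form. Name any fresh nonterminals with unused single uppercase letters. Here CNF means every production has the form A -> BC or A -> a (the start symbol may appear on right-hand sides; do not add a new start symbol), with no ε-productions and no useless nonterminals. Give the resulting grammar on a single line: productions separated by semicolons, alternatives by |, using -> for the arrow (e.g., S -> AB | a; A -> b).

S -> g | i | UA; A -> g; B -> c; U -> g | i | AB | AS | UA

Nullable: {U}; after ε-elimination: S -> g | i | Ug; U -> S | g | gS | gc.
After unit-elimination: S -> g | i | Ug; U -> g | i | Ug | gS | gc.
TERM: introduce B -> c, A -> g and substitute in every rule of length ≥2.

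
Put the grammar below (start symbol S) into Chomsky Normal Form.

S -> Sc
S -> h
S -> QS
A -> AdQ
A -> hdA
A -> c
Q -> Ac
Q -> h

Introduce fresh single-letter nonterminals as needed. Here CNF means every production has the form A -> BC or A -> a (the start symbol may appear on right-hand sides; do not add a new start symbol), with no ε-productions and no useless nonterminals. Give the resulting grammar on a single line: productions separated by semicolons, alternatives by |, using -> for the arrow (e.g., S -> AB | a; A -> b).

S -> h | QS | SD; A -> c | AE | CF; B -> d; C -> h; D -> c; E -> BQ; F -> BA; Q -> h | AD

No ε-productions.
No unit productions to eliminate.
TERM: introduce D -> c, B -> d, C -> h and substitute in every rule of length ≥2.
BIN: A -> ABQ becomes A -> AE, E -> BQ; A -> CBA becomes A -> CF, F -> BA.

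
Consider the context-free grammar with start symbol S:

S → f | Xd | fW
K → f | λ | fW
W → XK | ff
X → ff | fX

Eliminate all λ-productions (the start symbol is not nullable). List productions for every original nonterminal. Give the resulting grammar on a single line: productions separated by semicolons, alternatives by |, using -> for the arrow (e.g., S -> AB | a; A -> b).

S -> f | Xd | fW; K -> f | fW; W -> X | XK | ff; X -> fX | ff

Nullable set: {K}.
Drop K -> λ.
W -> XK: K nullable, giving X | XK.
Unchanged (no nullable symbols): S -> Xd; S -> f; S -> fW; K -> f; K -> fW; W -> ff; X -> fX; X -> ff.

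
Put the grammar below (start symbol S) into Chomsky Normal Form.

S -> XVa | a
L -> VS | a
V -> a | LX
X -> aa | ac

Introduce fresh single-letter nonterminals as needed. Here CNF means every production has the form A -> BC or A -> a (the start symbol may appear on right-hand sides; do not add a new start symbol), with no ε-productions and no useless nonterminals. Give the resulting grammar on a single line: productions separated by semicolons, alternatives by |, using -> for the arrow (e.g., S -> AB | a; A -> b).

S -> a | XC; A -> a; B -> c; C -> VA; L -> a | VS; V -> a | LX; X -> AA | AB

No ε-productions.
No unit productions to eliminate.
TERM: introduce A -> a, B -> c and substitute in every rule of length ≥2.
BIN: S -> XVA becomes S -> XC, C -> VA.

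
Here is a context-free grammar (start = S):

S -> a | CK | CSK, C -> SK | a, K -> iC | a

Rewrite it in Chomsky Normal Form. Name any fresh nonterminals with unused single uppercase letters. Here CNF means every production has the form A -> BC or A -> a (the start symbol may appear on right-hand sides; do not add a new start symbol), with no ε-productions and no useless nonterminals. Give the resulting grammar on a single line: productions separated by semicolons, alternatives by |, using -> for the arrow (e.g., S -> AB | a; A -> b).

S -> a | CB | CK; A -> i; B -> SK; C -> a | SK; K -> a | AC

No ε-productions.
No unit productions to eliminate.
TERM: introduce A -> i and substitute in every rule of length ≥2.
BIN: S -> CSK becomes S -> CB, B -> SK.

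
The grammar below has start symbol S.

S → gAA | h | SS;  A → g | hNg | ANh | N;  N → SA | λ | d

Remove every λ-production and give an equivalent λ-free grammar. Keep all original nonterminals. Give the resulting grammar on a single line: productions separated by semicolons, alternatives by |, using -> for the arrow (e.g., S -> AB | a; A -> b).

Nullable set: {A, N}.
S -> gAA: A, A nullable, giving g | gA | gAA.
A -> ANh: A, N nullable, giving ANh | Ah | Nh | h.
A -> N: N nullable, giving N.
A -> hNg: N nullable, giving hNg | hg.
Drop N -> λ.
N -> SA: A nullable, giving S | SA.
Unchanged (no nullable symbols): S -> SS; S -> h; A -> g; N -> d.

S -> g | h | SS | gA | gAA; A -> N | g | h | Ah | Nh | hg | ANh | hNg; N -> S | d | SA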